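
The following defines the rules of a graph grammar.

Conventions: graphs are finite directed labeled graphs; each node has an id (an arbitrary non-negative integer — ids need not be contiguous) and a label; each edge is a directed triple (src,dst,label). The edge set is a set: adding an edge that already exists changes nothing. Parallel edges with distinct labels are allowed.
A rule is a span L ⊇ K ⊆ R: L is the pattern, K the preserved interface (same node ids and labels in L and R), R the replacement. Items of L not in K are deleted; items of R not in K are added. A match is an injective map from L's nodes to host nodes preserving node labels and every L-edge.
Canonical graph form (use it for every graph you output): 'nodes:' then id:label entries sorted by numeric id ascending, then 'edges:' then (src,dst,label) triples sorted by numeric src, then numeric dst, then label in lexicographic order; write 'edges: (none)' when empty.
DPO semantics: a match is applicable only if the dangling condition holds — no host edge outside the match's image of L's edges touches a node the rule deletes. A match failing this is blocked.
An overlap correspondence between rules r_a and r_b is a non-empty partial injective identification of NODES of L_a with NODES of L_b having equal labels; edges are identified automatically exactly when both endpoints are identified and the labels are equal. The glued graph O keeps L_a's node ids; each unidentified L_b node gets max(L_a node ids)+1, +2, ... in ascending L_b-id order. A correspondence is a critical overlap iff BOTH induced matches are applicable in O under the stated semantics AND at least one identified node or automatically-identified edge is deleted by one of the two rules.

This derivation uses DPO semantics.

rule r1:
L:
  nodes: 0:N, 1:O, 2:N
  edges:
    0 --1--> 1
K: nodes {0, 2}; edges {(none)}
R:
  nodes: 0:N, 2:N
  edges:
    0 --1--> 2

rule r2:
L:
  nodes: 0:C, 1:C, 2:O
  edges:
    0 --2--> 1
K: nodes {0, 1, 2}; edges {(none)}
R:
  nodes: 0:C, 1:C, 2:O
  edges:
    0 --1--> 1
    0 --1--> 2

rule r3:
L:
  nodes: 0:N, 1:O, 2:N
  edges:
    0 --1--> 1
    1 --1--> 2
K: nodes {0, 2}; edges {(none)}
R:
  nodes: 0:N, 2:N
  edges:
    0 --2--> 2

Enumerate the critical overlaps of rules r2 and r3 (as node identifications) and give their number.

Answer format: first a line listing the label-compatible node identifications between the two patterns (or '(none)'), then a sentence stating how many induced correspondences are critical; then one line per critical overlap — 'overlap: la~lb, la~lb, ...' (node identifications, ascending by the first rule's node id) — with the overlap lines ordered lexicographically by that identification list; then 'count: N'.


label-compatible node identifications between L(r2) and L(r3): 2~1
1 of the induced correspondences is a critical overlap of r2 and r3.
overlap: 2~1
count: 1


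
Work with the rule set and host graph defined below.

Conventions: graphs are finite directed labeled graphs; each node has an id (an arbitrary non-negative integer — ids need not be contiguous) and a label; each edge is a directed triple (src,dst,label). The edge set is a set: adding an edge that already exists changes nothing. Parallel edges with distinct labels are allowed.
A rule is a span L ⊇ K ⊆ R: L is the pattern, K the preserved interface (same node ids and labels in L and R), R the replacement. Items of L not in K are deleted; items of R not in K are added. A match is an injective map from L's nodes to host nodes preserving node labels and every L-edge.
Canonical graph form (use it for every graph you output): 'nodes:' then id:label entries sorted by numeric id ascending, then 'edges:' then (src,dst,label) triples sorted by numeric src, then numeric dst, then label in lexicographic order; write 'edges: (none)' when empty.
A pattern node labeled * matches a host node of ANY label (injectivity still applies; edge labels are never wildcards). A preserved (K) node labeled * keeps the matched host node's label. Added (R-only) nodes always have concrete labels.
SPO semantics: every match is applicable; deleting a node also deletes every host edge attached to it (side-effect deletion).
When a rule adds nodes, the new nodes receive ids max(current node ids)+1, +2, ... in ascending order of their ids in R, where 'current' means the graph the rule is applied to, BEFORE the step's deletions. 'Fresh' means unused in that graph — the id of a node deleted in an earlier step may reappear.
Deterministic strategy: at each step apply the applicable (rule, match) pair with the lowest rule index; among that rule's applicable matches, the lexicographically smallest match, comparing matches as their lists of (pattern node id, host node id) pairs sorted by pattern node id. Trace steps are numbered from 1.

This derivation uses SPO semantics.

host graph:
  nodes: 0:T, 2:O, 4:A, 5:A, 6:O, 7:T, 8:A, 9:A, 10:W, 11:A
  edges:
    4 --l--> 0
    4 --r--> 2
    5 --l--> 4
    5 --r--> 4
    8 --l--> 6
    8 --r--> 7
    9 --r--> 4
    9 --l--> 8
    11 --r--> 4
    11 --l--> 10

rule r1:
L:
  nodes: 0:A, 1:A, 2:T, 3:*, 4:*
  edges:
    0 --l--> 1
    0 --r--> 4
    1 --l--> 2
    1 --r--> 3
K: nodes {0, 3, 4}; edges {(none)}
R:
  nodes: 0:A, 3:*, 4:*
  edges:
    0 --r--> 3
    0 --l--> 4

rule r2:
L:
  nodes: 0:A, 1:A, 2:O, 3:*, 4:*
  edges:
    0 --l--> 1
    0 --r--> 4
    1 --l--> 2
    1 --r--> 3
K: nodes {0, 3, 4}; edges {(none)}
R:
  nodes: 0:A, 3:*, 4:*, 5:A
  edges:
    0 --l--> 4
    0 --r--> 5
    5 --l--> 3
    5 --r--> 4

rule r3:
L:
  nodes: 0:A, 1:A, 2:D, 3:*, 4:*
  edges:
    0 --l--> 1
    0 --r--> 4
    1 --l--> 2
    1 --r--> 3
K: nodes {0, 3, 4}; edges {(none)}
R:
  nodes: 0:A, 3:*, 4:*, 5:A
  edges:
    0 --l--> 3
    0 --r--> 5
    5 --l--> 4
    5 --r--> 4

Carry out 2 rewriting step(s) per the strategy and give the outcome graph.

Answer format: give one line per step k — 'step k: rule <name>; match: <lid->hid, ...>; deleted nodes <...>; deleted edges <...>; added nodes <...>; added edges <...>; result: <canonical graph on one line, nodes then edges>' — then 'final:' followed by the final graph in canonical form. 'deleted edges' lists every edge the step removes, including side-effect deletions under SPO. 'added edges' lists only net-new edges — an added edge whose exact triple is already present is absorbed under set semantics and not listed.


step 1: rule r2; match: 0->9, 1->8, 2->6, 3->7, 4->4; deleted nodes 6, 8; deleted edges (8,6,l); (8,7,r); (9,4,r); (9,8,l); added nodes 12; added edges (9,4,l); (9,12,r); (12,4,r); (12,7,l); result: nodes: 0:T, 2:O, 4:A, 5:A, 7:T, 9:A, 10:W, 11:A, 12:A edges: (4,0,l); (4,2,r); (5,4,l); (5,4,r); (9,4,l); (9,12,r); (11,4,r); (11,10,l); (12,4,r); (12,7,l)
step 2: rule r1; match: 0->9, 1->4, 2->0, 3->2, 4->12; deleted nodes 0, 4; deleted edges (4,0,l); (4,2,r); (5,4,l); (5,4,r); (9,4,l); (9,12,r); (11,4,r); (12,4,r); added nodes (none); added edges (9,2,r); (9,12,l); result: nodes: 2:O, 5:A, 7:T, 9:A, 10:W, 11:A, 12:A edges: (9,2,r); (9,12,l); (11,10,l); (12,7,l)
final:
nodes: 2:O, 5:A, 7:T, 9:A, 10:W, 11:A, 12:A
edges: (9,2,r); (9,12,l); (11,10,l); (12,7,l)


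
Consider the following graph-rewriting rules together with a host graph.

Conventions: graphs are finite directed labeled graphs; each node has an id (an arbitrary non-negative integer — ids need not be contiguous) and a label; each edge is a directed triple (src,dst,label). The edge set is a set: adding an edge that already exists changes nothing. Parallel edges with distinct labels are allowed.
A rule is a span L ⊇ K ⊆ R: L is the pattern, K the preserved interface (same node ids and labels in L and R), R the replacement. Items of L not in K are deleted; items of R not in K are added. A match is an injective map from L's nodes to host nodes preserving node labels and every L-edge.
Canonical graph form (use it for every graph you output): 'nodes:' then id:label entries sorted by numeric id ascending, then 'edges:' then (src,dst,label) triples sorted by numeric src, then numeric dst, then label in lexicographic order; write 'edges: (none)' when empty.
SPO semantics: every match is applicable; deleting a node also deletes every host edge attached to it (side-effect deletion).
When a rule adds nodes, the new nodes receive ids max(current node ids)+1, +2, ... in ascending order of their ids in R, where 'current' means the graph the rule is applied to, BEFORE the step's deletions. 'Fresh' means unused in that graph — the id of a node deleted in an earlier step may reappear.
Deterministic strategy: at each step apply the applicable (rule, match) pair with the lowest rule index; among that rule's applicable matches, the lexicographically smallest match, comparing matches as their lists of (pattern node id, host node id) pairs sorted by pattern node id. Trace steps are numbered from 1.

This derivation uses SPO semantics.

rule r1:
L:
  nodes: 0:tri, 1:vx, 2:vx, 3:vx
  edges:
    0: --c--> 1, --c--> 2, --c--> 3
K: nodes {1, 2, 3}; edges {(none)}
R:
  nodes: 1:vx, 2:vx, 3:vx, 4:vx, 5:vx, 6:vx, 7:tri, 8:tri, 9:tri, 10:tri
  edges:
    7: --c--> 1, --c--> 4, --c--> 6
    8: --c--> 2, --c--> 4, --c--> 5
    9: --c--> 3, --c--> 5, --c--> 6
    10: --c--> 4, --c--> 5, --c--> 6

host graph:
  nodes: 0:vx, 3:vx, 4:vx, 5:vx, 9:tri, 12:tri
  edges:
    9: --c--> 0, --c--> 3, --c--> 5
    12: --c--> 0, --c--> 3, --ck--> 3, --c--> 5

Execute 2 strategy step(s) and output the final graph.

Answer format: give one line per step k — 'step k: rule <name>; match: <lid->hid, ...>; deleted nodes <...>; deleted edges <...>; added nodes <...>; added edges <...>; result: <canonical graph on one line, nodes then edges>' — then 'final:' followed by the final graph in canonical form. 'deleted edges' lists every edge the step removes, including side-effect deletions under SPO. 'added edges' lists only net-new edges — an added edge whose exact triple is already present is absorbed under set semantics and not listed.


step 1: rule r1; match: 0->9, 1->0, 2->3, 3->5; deleted nodes 9; deleted edges (9,0,c); (9,3,c); (9,5,c); added nodes 13, 14, 15, 16, 17, 18, 19; added edges (16,0,c); (16,13,c); (16,15,c); (17,3,c); (17,13,c); (17,14,c); (18,5,c); (18,14,c); (18,15,c); (19,13,c); (19,14,c); (19,15,c); result: nodes: 0:vx, 3:vx, 4:vx, 5:vx, 12:tri, 13:vx, 14:vx, 15:vx, 16:tri, 17:tri, 18:tri, 19:tri edges: (12,0,c); (12,3,c); (12,3,ck); (12,5,c); (16,0,c); (16,13,c); (16,15,c); (17,3,c); (17,13,c); (17,14,c); (18,5,c); (18,14,c); (18,15,c); (19,13,c); (19,14,c); (19,15,c)
step 2: rule r1; match: 0->12, 1->0, 2->3, 3->5; deleted nodes 12; deleted edges (12,0,c); (12,3,c); (12,3,ck); (12,5,c); added nodes 20, 21, 22, 23, 24, 25, 26; added edges (23,0,c); (23,20,c); (23,22,c); (24,3,c); (24,20,c); (24,21,c); (25,5,c); (25,21,c); (25,22,c); (26,20,c); (26,21,c); (26,22,c); result: nodes: 0:vx, 3:vx, 4:vx, 5:vx, 13:vx, 14:vx, 15:vx, 16:tri, 17:tri, 18:tri, 19:tri, 20:vx, 21:vx, 22:vx, 23:tri, 24:tri, 25:tri, 26:tri edges: (16,0,c); (16,13,c); (16,15,c); (17,3,c); (17,13,c); (17,14,c); (18,5,c); (18,14,c); (18,15,c); (19,13,c); (19,14,c); (19,15,c); (23,0,c); (23,20,c); (23,22,c); (24,3,c); (24,20,c); (24,21,c); (25,5,c); (25,21,c); (25,22,c); (26,20,c); (26,21,c); (26,22,c)
final:
nodes: 0:vx, 3:vx, 4:vx, 5:vx, 13:vx, 14:vx, 15:vx, 16:tri, 17:tri, 18:tri, 19:tri, 20:vx, 21:vx, 22:vx, 23:tri, 24:tri, 25:tri, 26:tri
edges: (16,0,c); (16,13,c); (16,15,c); (17,3,c); (17,13,c); (17,14,c); (18,5,c); (18,14,c); (18,15,c); (19,13,c); (19,14,c); (19,15,c); (23,0,c); (23,20,c); (23,22,c); (24,3,c); (24,20,c); (24,21,c); (25,5,c); (25,21,c); (25,22,c); (26,20,c); (26,21,c); (26,22,c)


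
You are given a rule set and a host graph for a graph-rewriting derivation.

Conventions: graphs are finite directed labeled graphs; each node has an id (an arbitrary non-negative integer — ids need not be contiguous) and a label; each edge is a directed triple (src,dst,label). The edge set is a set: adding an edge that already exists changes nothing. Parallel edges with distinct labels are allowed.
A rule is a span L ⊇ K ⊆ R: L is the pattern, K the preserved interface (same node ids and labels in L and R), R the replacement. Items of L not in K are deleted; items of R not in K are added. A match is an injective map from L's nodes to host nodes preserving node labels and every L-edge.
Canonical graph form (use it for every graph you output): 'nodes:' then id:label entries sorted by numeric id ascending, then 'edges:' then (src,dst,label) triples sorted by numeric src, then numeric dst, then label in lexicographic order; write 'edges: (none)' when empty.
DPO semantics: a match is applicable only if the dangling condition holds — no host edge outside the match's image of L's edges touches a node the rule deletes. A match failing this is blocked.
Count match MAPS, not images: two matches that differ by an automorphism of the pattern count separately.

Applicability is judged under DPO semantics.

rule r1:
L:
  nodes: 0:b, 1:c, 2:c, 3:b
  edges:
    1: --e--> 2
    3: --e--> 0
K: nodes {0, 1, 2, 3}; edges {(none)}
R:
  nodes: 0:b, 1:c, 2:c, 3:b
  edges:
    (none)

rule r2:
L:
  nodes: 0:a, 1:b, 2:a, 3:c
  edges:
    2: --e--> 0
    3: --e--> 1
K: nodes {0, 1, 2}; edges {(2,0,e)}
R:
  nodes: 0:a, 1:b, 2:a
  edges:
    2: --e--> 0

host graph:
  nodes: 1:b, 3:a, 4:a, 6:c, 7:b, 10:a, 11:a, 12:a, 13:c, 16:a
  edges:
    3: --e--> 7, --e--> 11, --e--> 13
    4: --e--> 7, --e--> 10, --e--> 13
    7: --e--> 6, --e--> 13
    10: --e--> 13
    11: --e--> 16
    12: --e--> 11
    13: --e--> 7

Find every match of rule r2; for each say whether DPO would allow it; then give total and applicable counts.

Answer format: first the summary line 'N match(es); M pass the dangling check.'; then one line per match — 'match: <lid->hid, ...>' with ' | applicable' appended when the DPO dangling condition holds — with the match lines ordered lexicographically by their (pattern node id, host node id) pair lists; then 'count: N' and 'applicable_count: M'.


4 match(es); 0 pass the dangling check.
match: 0->10, 1->7, 2->4, 3->13
match: 0->11, 1->7, 2->3, 3->13
match: 0->11, 1->7, 2->12, 3->13
match: 0->16, 1->7, 2->11, 3->13
count: 4
applicable_count: 0


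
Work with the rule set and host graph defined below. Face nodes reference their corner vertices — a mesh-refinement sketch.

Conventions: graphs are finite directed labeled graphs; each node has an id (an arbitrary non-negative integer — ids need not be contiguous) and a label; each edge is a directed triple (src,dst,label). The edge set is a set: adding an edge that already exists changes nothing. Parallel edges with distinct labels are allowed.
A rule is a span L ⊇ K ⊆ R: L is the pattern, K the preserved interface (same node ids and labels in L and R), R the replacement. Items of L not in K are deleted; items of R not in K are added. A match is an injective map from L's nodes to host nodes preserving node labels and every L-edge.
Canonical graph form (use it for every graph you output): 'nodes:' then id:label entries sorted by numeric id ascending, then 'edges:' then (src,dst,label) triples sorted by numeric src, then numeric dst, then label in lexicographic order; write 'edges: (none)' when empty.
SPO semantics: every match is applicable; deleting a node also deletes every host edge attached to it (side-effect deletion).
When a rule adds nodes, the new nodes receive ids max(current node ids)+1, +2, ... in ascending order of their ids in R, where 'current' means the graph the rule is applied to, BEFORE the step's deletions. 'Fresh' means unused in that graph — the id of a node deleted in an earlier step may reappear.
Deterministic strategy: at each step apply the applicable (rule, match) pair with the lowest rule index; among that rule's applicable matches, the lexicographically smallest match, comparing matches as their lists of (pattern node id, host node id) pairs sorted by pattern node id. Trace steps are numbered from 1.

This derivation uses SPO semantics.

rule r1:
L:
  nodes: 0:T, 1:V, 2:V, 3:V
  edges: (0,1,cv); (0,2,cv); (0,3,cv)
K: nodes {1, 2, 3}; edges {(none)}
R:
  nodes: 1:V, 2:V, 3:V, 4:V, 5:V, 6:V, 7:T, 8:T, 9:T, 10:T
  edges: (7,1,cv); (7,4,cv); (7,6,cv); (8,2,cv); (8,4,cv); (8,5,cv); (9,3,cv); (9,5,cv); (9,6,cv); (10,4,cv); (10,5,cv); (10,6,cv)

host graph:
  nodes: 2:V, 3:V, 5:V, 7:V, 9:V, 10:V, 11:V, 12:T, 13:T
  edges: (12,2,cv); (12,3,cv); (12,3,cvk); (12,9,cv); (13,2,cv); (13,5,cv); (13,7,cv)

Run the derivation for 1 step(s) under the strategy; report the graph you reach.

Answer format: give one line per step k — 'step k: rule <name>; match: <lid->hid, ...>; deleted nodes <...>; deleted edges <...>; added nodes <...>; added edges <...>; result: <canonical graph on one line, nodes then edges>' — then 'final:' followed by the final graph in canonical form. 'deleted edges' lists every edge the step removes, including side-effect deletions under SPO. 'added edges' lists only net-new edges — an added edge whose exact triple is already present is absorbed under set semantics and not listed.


step 1: rule r1; match: 0->12, 1->2, 2->3, 3->9; deleted nodes 12; deleted edges (12,2,cv); (12,3,cv); (12,3,cvk); (12,9,cv); added nodes 14, 15, 16, 17, 18, 19, 20; added edges (17,2,cv); (17,14,cv); (17,16,cv); (18,3,cv); (18,14,cv); (18,15,cv); (19,9,cv); (19,15,cv); (19,16,cv); (20,14,cv); (20,15,cv); (20,16,cv); result: nodes: 2:V, 3:V, 5:V, 7:V, 9:V, 10:V, 11:V, 13:T, 14:V, 15:V, 16:V, 17:T, 18:T, 19:T, 20:T edges: (13,2,cv); (13,5,cv); (13,7,cv); (17,2,cv); (17,14,cv); (17,16,cv); (18,3,cv); (18,14,cv); (18,15,cv); (19,9,cv); (19,15,cv); (19,16,cv); (20,14,cv); (20,15,cv); (20,16,cv)
final:
nodes: 2:V, 3:V, 5:V, 7:V, 9:V, 10:V, 11:V, 13:T, 14:V, 15:V, 16:V, 17:T, 18:T, 19:T, 20:T
edges: (13,2,cv); (13,5,cv); (13,7,cv); (17,2,cv); (17,14,cv); (17,16,cv); (18,3,cv); (18,14,cv); (18,15,cv); (19,9,cv); (19,15,cv); (19,16,cv); (20,14,cv); (20,15,cv); (20,16,cv)


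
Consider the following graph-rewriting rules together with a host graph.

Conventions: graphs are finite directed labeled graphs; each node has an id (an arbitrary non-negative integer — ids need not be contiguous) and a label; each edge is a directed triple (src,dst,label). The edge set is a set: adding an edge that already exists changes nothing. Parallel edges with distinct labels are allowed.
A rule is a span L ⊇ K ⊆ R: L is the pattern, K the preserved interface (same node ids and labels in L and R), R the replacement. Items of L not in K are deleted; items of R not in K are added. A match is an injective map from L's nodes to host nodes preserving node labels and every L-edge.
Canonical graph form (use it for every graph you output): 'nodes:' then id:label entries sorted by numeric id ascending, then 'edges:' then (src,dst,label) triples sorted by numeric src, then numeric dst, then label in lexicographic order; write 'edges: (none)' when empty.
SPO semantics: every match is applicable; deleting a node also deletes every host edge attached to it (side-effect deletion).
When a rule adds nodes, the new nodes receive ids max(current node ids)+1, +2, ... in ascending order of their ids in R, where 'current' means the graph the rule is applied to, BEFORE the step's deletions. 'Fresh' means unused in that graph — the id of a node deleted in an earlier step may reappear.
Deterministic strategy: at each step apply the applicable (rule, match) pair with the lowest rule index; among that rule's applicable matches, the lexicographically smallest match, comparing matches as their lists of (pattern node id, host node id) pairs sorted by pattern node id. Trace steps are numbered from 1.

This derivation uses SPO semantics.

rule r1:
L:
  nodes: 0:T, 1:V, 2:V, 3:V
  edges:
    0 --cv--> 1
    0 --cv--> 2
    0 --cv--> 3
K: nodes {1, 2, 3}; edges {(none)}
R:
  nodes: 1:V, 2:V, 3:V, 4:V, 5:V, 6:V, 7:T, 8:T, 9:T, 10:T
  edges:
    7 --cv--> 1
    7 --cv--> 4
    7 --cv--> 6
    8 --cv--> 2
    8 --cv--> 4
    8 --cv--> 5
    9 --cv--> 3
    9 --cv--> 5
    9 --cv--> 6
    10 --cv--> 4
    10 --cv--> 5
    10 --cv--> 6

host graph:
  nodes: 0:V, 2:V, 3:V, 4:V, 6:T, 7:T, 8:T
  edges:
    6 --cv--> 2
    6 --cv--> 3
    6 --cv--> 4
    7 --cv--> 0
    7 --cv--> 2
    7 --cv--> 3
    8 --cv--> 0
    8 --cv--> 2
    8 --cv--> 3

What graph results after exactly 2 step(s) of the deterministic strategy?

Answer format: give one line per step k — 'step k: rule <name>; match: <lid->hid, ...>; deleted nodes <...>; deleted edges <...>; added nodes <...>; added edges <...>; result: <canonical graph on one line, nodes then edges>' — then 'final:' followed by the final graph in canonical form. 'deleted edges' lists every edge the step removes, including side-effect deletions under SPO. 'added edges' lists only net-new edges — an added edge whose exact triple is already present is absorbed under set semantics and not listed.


step 1: rule r1; match: 0->6, 1->2, 2->3, 3->4; deleted nodes 6; deleted edges (6,2,cv); (6,3,cv); (6,4,cv); added nodes 9, 10, 11, 12, 13, 14, 15; added edges (12,2,cv); (12,9,cv); (12,11,cv); (13,3,cv); (13,9,cv); (13,10,cv); (14,4,cv); (14,10,cv); (14,11,cv); (15,9,cv); (15,10,cv); (15,11,cv); result: nodes: 0:V, 2:V, 3:V, 4:V, 7:T, 8:T, 9:V, 10:V, 11:V, 12:T, 13:T, 14:T, 15:T edges: (7,0,cv); (7,2,cv); (7,3,cv); (8,0,cv); (8,2,cv); (8,3,cv); (12,2,cv); (12,9,cv); (12,11,cv); (13,3,cv); (13,9,cv); (13,10,cv); (14,4,cv); (14,10,cv); (14,11,cv); (15,9,cv); (15,10,cv); (15,11,cv)
step 2: rule r1; match: 0->7, 1->0, 2->2, 3->3; deleted nodes 7; deleted edges (7,0,cv); (7,2,cv); (7,3,cv); added nodes 16, 17, 18, 19, 20, 21, 22; added edges (19,0,cv); (19,16,cv); (19,18,cv); (20,2,cv); (20,16,cv); (20,17,cv); (21,3,cv); (21,17,cv); (21,18,cv); (22,16,cv); (22,17,cv); (22,18,cv); result: nodes: 0:V, 2:V, 3:V, 4:V, 8:T, 9:V, 10:V, 11:V, 12:T, 13:T, 14:T, 15:T, 16:V, 17:V, 18:V, 19:T, 20:T, 21:T, 22:T edges: (8,0,cv); (8,2,cv); (8,3,cv); (12,2,cv); (12,9,cv); (12,11,cv); (13,3,cv); (13,9,cv); (13,10,cv); (14,4,cv); (14,10,cv); (14,11,cv); (15,9,cv); (15,10,cv); (15,11,cv); (19,0,cv); (19,16,cv); (19,18,cv); (20,2,cv); (20,16,cv); (20,17,cv); (21,3,cv); (21,17,cv); (21,18,cv); (22,16,cv); (22,17,cv); (22,18,cv)
final:
nodes: 0:V, 2:V, 3:V, 4:V, 8:T, 9:V, 10:V, 11:V, 12:T, 13:T, 14:T, 15:T, 16:V, 17:V, 18:V, 19:T, 20:T, 21:T, 22:T
edges: (8,0,cv); (8,2,cv); (8,3,cv); (12,2,cv); (12,9,cv); (12,11,cv); (13,3,cv); (13,9,cv); (13,10,cv); (14,4,cv); (14,10,cv); (14,11,cv); (15,9,cv); (15,10,cv); (15,11,cv); (19,0,cv); (19,16,cv); (19,18,cv); (20,2,cv); (20,16,cv); (20,17,cv); (21,3,cv); (21,17,cv); (21,18,cv); (22,16,cv); (22,17,cv); (22,18,cv)


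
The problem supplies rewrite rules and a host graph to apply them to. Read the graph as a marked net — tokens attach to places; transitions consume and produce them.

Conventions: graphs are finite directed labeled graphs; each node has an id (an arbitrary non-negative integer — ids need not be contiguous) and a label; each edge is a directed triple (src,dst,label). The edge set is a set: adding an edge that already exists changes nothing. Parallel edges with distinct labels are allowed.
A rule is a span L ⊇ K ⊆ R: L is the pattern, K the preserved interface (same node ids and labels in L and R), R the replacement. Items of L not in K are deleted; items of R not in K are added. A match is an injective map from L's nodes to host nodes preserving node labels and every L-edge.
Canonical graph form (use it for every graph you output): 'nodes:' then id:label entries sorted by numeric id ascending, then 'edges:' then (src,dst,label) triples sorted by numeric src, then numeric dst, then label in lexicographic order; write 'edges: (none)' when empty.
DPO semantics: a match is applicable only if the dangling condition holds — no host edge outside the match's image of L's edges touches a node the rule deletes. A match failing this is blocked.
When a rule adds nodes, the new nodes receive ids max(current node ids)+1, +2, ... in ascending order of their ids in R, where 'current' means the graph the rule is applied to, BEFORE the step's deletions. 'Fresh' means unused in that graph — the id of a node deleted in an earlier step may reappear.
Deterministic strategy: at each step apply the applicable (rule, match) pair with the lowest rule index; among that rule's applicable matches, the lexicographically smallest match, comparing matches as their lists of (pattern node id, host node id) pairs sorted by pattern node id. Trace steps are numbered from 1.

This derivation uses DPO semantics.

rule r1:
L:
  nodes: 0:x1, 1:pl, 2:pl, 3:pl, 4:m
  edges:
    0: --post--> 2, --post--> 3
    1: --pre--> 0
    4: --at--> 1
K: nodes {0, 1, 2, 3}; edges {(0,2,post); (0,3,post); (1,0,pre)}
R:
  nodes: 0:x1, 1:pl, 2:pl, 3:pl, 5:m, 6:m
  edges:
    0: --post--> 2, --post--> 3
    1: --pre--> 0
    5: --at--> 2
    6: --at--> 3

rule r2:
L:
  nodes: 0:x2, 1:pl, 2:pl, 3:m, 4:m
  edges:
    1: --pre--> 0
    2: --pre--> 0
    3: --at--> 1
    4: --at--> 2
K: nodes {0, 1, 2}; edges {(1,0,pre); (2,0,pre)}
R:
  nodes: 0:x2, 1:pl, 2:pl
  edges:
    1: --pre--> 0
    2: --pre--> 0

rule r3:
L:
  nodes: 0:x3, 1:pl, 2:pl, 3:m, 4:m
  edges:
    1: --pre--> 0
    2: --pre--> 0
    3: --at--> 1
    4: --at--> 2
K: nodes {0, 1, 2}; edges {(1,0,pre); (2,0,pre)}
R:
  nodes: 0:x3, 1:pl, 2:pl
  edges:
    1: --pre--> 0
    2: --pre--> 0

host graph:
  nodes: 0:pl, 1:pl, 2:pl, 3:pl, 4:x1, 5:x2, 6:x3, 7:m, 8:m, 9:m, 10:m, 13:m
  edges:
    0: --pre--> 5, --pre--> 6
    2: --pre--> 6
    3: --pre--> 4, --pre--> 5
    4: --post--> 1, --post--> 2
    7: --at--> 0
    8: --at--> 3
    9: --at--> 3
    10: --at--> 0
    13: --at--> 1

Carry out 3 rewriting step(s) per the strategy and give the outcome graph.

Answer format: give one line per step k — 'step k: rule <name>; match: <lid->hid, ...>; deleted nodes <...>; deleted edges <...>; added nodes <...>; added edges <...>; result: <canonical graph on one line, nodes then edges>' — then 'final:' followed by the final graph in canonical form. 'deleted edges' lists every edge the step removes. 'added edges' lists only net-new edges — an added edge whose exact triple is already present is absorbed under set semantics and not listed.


step 1: rule r1; match: 0->4, 1->3, 2->1, 3->2, 4->8; deleted nodes 8; deleted edges (8,3,at); added nodes 14, 15; added edges (14,1,at); (15,2,at); result: nodes: 0:pl, 1:pl, 2:pl, 3:pl, 4:x1, 5:x2, 6:x3, 7:m, 9:m, 10:m, 13:m, 14:m, 15:m edges: (0,5,pre); (0,6,pre); (2,6,pre); (3,4,pre); (3,5,pre); (4,1,post); (4,2,post); (7,0,at); (9,3,at); (10,0,at); (13,1,at); (14,1,at); (15,2,at)
step 2: rule r1; match: 0->4, 1->3, 2->1, 3->2, 4->9; deleted nodes 9; deleted edges (9,3,at); added nodes 16, 17; added edges (16,1,at); (17,2,at); result: nodes: 0:pl, 1:pl, 2:pl, 3:pl, 4:x1, 5:x2, 6:x3, 7:m, 10:m, 13:m, 14:m, 15:m, 16:m, 17:m edges: (0,5,pre); (0,6,pre); (2,6,pre); (3,4,pre); (3,5,pre); (4,1,post); (4,2,post); (7,0,at); (10,0,at); (13,1,at); (14,1,at); (15,2,at); (16,1,at); (17,2,at)
step 3: rule r3; match: 0->6, 1->0, 2->2, 3->7, 4->15; deleted nodes 7, 15; deleted edges (7,0,at); (15,2,at); added nodes (none); added edges (none); result: nodes: 0:pl, 1:pl, 2:pl, 3:pl, 4:x1, 5:x2, 6:x3, 10:m, 13:m, 14:m, 16:m, 17:m edges: (0,5,pre); (0,6,pre); (2,6,pre); (3,4,pre); (3,5,pre); (4,1,post); (4,2,post); (10,0,at); (13,1,at); (14,1,at); (16,1,at); (17,2,at)
final:
nodes: 0:pl, 1:pl, 2:pl, 3:pl, 4:x1, 5:x2, 6:x3, 10:m, 13:m, 14:m, 16:m, 17:m
edges: (0,5,pre); (0,6,pre); (2,6,pre); (3,4,pre); (3,5,pre); (4,1,post); (4,2,post); (10,0,at); (13,1,at); (14,1,at); (16,1,at); (17,2,at)


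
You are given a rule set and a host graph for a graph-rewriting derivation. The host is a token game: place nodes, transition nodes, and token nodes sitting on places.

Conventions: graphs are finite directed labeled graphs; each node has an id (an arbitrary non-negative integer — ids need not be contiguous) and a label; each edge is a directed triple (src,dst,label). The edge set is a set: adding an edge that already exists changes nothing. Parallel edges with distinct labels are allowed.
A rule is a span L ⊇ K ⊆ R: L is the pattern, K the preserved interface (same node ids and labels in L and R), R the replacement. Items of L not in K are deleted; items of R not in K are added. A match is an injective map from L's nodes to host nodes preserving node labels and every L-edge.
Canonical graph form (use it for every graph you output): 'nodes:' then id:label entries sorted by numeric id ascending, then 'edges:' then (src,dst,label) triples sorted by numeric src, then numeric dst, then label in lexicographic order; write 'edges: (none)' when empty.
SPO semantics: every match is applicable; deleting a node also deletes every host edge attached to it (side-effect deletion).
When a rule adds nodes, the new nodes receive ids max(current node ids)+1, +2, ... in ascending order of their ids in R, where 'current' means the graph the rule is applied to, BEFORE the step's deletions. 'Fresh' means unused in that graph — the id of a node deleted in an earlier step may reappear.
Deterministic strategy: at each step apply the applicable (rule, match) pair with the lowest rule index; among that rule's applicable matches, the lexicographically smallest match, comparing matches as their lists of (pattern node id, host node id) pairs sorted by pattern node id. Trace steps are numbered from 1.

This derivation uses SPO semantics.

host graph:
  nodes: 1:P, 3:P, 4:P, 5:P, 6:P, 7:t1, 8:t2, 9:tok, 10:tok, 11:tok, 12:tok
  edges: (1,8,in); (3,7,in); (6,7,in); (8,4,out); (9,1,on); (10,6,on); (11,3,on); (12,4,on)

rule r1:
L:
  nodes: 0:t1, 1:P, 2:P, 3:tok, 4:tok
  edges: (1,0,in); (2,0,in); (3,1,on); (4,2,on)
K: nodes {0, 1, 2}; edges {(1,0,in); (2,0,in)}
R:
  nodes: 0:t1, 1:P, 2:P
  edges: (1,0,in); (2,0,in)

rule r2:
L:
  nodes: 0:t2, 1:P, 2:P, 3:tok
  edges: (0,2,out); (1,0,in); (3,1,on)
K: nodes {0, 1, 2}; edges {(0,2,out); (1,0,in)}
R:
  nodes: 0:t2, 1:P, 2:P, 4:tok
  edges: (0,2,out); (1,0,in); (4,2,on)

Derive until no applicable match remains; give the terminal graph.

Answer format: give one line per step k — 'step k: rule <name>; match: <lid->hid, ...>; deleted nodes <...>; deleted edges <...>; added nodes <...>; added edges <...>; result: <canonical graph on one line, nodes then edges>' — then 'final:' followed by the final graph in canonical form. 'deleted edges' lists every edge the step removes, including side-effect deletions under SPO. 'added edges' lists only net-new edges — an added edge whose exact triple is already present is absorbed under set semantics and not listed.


step 1: rule r1; match: 0->7, 1->3, 2->6, 3->11, 4->10; deleted nodes 10, 11; deleted edges (10,6,on); (11,3,on); added nodes (none); added edges (none); result: nodes: 1:P, 3:P, 4:P, 5:P, 6:P, 7:t1, 8:t2, 9:tok, 12:tok edges: (1,8,in); (3,7,in); (6,7,in); (8,4,out); (9,1,on); (12,4,on)
step 2: rule r2; match: 0->8, 1->1, 2->4, 3->9; deleted nodes 9; deleted edges (9,1,on); added nodes 13; added edges (13,4,on); result: nodes: 1:P, 3:P, 4:P, 5:P, 6:P, 7:t1, 8:t2, 12:tok, 13:tok edges: (1,8,in); (3,7,in); (6,7,in); (8,4,out); (12,4,on); (13,4,on)
final:
nodes: 1:P, 3:P, 4:P, 5:P, 6:P, 7:t1, 8:t2, 12:tok, 13:tok
edges: (1,8,in); (3,7,in); (6,7,in); (8,4,out); (12,4,on); (13,4,on)


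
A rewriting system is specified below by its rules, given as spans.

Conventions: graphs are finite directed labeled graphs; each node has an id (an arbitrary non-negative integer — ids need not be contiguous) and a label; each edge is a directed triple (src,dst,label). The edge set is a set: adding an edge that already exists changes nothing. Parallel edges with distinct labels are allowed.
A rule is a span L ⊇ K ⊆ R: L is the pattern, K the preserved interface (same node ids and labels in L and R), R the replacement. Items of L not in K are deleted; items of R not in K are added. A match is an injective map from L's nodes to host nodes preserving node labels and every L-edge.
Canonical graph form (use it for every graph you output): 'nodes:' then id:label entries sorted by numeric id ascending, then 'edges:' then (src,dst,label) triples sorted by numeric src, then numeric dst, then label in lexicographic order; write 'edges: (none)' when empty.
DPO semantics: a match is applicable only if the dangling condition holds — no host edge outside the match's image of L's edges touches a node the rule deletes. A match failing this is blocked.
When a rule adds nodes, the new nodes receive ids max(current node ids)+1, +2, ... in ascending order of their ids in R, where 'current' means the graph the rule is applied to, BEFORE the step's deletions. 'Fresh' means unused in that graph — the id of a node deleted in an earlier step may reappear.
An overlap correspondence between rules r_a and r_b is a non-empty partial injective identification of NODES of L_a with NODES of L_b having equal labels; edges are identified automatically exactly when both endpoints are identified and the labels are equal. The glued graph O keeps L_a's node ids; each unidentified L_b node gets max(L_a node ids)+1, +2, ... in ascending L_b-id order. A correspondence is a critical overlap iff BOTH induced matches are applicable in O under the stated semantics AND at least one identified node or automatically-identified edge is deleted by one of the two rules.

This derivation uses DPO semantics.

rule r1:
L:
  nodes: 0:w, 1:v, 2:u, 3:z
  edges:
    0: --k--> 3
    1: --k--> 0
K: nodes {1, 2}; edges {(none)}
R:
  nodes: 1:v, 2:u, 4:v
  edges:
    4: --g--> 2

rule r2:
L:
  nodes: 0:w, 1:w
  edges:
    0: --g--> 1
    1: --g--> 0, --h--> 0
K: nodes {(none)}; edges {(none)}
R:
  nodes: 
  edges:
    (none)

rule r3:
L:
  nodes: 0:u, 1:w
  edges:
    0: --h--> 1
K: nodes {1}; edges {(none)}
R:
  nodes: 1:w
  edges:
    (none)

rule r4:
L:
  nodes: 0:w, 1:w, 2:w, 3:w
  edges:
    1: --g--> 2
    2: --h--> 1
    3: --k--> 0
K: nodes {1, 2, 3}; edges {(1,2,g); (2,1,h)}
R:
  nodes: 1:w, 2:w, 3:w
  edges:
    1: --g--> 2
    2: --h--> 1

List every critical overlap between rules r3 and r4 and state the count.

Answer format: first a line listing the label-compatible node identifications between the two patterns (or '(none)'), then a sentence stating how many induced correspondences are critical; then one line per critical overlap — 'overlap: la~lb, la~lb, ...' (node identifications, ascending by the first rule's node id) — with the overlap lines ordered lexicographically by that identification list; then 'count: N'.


label-compatible node identifications between L(r3) and L(r4): 1~0, 1~1, 1~2, 1~3
0 of the induced correspondences are critical overlaps of r3 and r4.
count: 0


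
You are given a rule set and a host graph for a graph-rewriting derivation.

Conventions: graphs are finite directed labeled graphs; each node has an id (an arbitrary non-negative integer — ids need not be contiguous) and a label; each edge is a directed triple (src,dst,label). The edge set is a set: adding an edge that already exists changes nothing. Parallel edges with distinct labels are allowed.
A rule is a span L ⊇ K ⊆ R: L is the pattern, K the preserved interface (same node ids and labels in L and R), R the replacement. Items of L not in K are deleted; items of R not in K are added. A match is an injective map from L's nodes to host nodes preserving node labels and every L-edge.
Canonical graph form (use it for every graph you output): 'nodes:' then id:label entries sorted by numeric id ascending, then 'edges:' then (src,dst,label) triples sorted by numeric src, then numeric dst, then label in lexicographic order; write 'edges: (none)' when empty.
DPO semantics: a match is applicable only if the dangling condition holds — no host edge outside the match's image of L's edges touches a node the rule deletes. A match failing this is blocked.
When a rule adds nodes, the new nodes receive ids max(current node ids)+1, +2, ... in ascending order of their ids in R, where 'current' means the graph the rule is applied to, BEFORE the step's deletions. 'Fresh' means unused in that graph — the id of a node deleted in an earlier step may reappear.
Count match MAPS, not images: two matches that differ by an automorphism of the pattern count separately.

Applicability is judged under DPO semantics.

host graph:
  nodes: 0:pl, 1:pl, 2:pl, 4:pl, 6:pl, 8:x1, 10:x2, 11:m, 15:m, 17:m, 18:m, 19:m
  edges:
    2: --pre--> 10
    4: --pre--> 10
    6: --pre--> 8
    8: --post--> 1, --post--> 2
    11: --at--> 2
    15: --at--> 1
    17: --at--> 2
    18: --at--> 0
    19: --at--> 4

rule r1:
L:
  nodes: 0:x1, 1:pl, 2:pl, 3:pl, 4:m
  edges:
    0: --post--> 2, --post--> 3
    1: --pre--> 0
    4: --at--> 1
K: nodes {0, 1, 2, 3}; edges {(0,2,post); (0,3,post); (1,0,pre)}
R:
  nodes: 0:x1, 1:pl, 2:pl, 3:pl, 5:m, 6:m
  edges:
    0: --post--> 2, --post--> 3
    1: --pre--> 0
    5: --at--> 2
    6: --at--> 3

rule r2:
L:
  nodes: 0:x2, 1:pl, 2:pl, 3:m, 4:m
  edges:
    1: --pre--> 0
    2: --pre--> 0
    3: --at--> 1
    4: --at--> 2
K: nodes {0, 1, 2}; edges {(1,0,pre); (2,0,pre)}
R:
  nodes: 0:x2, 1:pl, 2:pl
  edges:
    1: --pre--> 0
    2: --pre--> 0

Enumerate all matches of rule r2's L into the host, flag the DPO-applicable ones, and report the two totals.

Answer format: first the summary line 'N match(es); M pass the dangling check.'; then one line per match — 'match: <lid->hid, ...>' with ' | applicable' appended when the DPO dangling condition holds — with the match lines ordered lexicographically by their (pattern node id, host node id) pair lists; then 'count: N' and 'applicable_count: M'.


4 match(es); 4 pass the dangling check.
match: 0->10, 1->2, 2->4, 3->11, 4->19 | applicable
match: 0->10, 1->2, 2->4, 3->17, 4->19 | applicable
match: 0->10, 1->4, 2->2, 3->19, 4->11 | applicable
match: 0->10, 1->4, 2->2, 3->19, 4->17 | applicable
count: 4
applicable_count: 4


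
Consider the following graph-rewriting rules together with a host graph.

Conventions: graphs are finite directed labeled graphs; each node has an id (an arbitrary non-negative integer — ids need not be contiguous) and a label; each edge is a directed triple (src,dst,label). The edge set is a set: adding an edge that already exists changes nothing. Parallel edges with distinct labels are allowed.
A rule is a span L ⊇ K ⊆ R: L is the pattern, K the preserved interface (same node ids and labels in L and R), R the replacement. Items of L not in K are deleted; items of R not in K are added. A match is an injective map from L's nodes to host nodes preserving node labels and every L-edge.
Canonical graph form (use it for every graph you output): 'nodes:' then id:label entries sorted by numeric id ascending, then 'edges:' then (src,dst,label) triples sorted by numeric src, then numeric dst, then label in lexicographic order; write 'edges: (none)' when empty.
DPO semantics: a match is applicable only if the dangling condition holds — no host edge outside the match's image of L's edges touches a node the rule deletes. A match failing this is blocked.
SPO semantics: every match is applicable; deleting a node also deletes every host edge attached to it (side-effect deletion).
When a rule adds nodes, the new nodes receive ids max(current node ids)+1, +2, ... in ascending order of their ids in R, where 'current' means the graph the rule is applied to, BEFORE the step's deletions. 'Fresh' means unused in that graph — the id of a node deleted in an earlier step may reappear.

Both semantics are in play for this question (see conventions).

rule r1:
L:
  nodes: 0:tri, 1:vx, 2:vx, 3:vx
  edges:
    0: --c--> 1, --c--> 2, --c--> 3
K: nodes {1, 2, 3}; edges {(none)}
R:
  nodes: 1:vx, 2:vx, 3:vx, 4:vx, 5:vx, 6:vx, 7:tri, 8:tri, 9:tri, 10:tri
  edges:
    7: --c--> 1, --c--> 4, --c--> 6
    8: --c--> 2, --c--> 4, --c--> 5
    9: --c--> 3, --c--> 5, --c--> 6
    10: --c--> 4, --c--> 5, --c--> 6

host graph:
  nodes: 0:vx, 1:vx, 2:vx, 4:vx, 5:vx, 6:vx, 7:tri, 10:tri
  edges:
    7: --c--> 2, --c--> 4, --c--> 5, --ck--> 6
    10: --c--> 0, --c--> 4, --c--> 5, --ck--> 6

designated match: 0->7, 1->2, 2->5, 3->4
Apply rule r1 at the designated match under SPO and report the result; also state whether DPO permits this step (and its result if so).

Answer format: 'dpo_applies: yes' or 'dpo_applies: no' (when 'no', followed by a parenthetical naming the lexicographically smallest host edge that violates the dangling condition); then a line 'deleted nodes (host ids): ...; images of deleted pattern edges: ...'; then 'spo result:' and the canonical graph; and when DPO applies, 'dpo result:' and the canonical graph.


dpo_applies: no
(the rule deletes node 7, which keeps host edge (7,6,ck) outside the match image — the dangling condition fails, DPO blocks; SPO proceeds and side-deletes such edges)
deleted nodes (host ids): 7; images of deleted pattern edges: (7,2,c); (7,4,c); (7,5,c)
spo result:
nodes: 0:vx, 1:vx, 2:vx, 4:vx, 5:vx, 6:vx, 10:tri, 11:vx, 12:vx, 13:vx, 14:tri, 15:tri, 16:tri, 17:tri
edges: (10,0,c); (10,4,c); (10,5,c); (10,6,ck); (14,2,c); (14,11,c); (14,13,c); (15,5,c); (15,11,c); (15,12,c); (16,4,c); (16,12,c); (16,13,c); (17,11,c); (17,12,c); (17,13,c)
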